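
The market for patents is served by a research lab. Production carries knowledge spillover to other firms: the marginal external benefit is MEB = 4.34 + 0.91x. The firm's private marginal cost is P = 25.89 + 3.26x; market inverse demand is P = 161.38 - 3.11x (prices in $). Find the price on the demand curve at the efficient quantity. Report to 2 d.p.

Social marginal cost = private MC − MEB = 21.55 + 2.35x.
Set SMC = demand: 21.55 + 2.35x = 161.38 - 3.11x → x* = 25.6099.
Consumer price on the demand curve at x*: 161.38 − 3.11×25.6099 = 81.7332.

P = $81.73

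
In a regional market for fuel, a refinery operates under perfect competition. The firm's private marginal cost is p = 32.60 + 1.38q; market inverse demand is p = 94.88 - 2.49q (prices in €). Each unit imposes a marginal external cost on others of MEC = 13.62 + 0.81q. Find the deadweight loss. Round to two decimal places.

DWL = €75.91

Market equilibrium (private): 32.60 + 1.38q = 94.88 - 2.49q → q_m = 16.0930.
Social marginal cost = private MC + MEC = 46.22 + 2.19q.
Set SMC = demand: 46.22 + 2.19q = 94.88 - 2.49q → q* = 10.3974.
Height of the DWL triangle at q_m is SMC(q_m) − demand(q_m) = MEC(q_m) = 26.6553.
DWL = ½ × 5.6956 × 26.6553 = 75.9090.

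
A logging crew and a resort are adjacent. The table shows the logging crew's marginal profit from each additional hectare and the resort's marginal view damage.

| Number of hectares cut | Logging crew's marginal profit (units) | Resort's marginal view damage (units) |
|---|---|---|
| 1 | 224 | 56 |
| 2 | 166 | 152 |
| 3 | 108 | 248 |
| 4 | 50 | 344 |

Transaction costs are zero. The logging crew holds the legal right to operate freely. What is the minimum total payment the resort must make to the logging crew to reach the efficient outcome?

158

Left alone the logging crew would choose level 4 (marginal profit stays positive).
Efficient level: k* = 2 (marginal profit ≥ marginal view damage through 2).
The resort must at least cover the logging crew's forgone profit from cutting 4→2: 108 + 50 = 158.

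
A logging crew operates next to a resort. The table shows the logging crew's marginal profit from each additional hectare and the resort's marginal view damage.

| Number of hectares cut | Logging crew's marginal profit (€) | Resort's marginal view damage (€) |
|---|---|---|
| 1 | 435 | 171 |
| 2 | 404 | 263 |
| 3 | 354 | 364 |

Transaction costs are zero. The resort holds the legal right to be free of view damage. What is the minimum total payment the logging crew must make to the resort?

€434

Efficient level: marginal profit ≥ marginal view damage through level 2, so k* = 2.
With the resort holding the right, the logging crew must at least compensate total damage at k*: 171 + 263 = 434.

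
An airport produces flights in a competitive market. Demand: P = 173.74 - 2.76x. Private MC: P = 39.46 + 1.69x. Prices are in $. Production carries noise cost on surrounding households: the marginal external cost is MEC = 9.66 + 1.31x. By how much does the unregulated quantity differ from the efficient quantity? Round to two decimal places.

8.54 units

Market equilibrium (private): 39.46 + 1.69x = 173.74 - 2.76x → x_m = 30.1753.
Social marginal cost = private MC + MEC = 49.12 + 3.00x.
Set SMC = demand: 49.12 + 3.00x = 173.74 - 2.76x → x* = 21.6354.
Gap = |30.1753 − 21.6354| = 8.5399.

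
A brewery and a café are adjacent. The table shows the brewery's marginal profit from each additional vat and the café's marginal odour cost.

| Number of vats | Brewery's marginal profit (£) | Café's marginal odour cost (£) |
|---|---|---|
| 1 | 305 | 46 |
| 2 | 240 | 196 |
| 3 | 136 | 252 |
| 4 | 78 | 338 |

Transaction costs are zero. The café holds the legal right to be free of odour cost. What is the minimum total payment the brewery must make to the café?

Efficient level: marginal profit ≥ marginal odour cost through level 2, so k* = 2.
With the café holding the right, the brewery must at least compensate total damage at k*: 46 + 196 = 242.

£242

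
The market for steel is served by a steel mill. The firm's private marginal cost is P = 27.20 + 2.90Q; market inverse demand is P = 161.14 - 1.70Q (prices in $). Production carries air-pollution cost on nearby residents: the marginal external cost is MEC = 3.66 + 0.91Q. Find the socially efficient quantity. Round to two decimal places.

Social marginal cost = private MC + MEC = 30.86 + 3.81Q.
Set SMC = demand: 30.86 + 3.81Q = 161.14 - 1.70Q → Q* = 23.6443.

Q* = 23.64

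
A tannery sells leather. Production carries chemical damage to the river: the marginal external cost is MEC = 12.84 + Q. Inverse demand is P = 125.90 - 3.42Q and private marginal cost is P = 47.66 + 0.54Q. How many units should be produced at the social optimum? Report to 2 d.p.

Q* = 13.19

Social marginal cost = private MC + MEC = 60.50 + 1.54Q.
Set SMC = demand: 60.50 + 1.54Q = 125.90 - 3.42Q → Q* = 13.1855.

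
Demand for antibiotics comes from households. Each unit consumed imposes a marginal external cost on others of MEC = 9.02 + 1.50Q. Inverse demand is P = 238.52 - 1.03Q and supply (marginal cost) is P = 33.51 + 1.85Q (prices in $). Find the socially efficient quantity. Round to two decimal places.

Social marginal benefit = demand − MEC = 229.50 - 2.53Q.
Set SMB = MC: 229.50 - 2.53Q = 33.51 + 1.85Q → Q* = 44.7466.

Q* = 44.75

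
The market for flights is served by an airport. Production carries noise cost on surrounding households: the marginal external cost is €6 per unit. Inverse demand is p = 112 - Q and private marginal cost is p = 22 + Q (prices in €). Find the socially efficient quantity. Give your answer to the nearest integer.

Social marginal cost = private MC + MEC = 28 + Q.
Set SMC = demand: 28 + Q = 112 - Q → Q* = 42.0000.

Q* = 42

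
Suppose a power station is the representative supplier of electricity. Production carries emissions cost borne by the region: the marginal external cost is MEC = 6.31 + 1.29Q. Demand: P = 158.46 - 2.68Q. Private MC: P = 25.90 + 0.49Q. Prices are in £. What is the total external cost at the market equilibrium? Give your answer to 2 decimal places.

£1391.75

Market equilibrium (private): 25.90 + 0.49Q = 158.46 - 2.68Q → Q_m = 41.8170.
Total external cost = ∫₀^{Q_m} (6.31 + 1.29Q) dQ = 6.31×41.8170 + ½×1.29×41.8170² = 1391.7519.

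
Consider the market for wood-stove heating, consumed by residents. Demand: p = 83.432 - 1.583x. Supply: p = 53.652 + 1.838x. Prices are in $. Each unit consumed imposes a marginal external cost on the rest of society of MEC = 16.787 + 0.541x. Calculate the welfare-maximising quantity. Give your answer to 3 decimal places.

Social marginal benefit = demand − MEC = 66.645 - 2.124x.
Set SMB = MC: 66.645 - 2.124x = 53.652 + 1.838x → x* = 3.2794.

x* = 3.279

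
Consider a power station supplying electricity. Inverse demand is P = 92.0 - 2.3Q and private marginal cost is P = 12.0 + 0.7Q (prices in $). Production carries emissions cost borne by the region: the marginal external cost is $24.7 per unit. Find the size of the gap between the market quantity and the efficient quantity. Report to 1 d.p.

Market equilibrium (private): 12.0 + 0.7Q = 92.0 - 2.3Q → Q_m = 26.6667.
Social marginal cost = private MC + MEC = 36.7 + 0.7Q.
Set SMC = demand: 36.7 + 0.7Q = 92.0 - 2.3Q → Q* = 18.4333.
Gap = |26.6667 − 18.4333| = 8.2334.

8.2 units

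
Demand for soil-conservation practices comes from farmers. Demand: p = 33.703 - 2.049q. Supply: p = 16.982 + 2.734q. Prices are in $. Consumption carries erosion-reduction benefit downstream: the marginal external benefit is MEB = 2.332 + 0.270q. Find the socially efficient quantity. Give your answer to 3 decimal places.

Social marginal benefit = demand + MEB = 36.035 - 1.779q.
Set SMB = MC: 36.035 - 1.779q = 16.982 + 2.734q → q* = 4.2218.

q* = 4.222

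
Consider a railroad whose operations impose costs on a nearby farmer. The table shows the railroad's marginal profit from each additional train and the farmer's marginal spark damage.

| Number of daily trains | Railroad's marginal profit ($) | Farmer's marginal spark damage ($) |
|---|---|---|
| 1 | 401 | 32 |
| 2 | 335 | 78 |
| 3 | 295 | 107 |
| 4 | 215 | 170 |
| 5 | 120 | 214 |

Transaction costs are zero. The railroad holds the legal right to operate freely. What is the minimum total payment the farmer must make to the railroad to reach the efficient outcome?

Left alone the railroad would choose level 5 (marginal profit stays positive).
Efficient level: k* = 4 (marginal profit ≥ marginal spark damage through 4).
The farmer must at least cover the railroad's forgone profit from cutting 5→4: 120 = 120.

$120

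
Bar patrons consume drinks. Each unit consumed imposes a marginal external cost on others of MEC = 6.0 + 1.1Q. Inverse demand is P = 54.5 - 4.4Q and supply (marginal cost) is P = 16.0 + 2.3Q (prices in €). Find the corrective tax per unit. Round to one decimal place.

tax = €10.6 per unit

Social marginal benefit = demand − MEC = 48.5 - 5.5Q.
Set SMB = MC: 48.5 - 5.5Q = 16.0 + 2.3Q → Q* = 4.1667.
The Pigouvian tax equals MEC at Q*: 6.0 + 1.1×4.1667 = 10.5834.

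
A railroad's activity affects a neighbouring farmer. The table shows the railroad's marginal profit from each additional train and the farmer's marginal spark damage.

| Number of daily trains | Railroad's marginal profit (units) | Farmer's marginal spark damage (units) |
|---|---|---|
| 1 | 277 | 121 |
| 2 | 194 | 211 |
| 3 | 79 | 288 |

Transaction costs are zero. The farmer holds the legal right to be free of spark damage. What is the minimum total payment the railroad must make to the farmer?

121

Efficient level: marginal profit ≥ marginal spark damage through level 1, so k* = 1.
With the farmer holding the right, the railroad must at least compensate total damage at k*: 121 = 121.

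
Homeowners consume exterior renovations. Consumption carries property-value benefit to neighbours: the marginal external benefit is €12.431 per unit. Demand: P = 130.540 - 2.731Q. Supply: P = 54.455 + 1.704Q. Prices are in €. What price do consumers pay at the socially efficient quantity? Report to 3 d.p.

P = €76.033

Social marginal benefit = demand + MEB = 142.971 - 2.731Q.
Set SMB = MC: 142.971 - 2.731Q = 54.455 + 1.704Q → Q* = 19.9585.
Consumer price on the demand curve at Q*: 130.540 − 2.731×19.9585 = 76.0333.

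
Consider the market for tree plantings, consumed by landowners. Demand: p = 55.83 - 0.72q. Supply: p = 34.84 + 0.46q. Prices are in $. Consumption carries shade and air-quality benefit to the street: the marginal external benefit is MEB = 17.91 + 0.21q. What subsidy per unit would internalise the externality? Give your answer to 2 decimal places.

subsidy = $26.33 per unit

Social marginal benefit = demand + MEB = 73.74 - 0.51q.
Set SMB = MC: 73.74 - 0.51q = 34.84 + 0.46q → q* = 40.1031.
The Pigouvian subsidy equals MEB at q*: 17.91 + 0.21×40.1031 = 26.3317.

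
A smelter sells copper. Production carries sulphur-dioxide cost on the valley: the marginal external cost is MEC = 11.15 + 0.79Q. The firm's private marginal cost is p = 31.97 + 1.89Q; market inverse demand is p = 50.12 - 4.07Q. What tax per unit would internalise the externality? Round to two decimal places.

Social marginal cost = private MC + MEC = 43.12 + 2.68Q.
Set SMC = demand: 43.12 + 2.68Q = 50.12 - 4.07Q → Q* = 1.0370.
The Pigouvian tax equals MEC at Q*: 11.15 + 0.79×1.0370 = 11.9692.

tax = 11.97 per unit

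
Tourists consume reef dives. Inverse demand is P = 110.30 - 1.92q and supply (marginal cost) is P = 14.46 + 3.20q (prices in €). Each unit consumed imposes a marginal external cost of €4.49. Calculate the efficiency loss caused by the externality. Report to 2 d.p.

Market equilibrium (private): 14.46 + 3.20q = 110.30 - 1.92q → q_m = 18.7188.
Social marginal benefit = demand − MEC = 105.81 - 1.92q.
Set SMB = MC: 105.81 - 1.92q = 14.46 + 3.20q → q* = 17.8418.
The welfare-loss triangle has base |q_m − q*| and height MEC(q_m) (the vertical gap between SMB and MC is zero at q* and MEC at q_m).
DWL = ½ × 0.8770 × 4.4900 = 1.9689.

DWL = €1.97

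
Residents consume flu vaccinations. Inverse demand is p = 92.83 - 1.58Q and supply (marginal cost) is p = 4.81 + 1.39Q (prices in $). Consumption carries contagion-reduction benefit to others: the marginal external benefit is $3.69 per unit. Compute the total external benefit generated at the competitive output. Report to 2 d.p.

Market equilibrium (private): 4.81 + 1.39Q = 92.83 - 1.58Q → Q_m = 29.6364.
Total external benefit = MEB × Q_m = 3.69 × 29.6364 = 109.3583.

$109.36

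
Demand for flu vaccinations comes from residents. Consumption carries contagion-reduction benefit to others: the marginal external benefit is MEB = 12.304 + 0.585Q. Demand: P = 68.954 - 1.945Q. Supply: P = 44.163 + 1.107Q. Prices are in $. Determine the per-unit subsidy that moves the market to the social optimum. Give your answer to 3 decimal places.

subsidy = $21.100 per unit

Social marginal benefit = demand + MEB = 81.258 - 1.360Q.
Set SMB = MC: 81.258 - 1.360Q = 44.163 + 1.107Q → Q* = 15.0365.
The Pigouvian subsidy equals MEB at Q*: 12.304 + 0.585×15.0365 = 21.1004.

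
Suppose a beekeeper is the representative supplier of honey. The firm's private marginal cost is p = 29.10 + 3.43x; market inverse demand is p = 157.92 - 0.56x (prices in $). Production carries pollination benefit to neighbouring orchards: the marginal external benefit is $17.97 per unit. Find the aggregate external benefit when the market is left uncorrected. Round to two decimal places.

Market equilibrium (private): 29.10 + 3.43x = 157.92 - 0.56x → x_m = 32.2857.
Total external benefit = MEB × x_m = 17.97 × 32.2857 = 580.1740.

$580.17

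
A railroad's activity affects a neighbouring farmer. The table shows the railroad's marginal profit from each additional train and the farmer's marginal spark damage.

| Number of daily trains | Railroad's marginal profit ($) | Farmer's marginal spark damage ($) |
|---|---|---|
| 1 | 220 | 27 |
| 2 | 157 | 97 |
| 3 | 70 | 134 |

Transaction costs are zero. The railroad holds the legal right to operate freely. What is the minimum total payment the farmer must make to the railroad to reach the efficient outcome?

$70

Left alone the railroad would choose level 3 (marginal profit stays positive).
Efficient level: k* = 2 (marginal profit ≥ marginal spark damage through 2).
The farmer must at least cover the railroad's forgone profit from cutting 3→2: 70 = 70.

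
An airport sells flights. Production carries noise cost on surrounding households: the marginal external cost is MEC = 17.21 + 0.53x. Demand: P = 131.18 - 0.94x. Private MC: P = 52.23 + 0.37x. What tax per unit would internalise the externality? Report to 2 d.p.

tax = 34.99 per unit

Social marginal cost = private MC + MEC = 69.44 + 0.90x.
Set SMC = demand: 69.44 + 0.90x = 131.18 - 0.94x → x* = 33.5543.
The Pigouvian tax equals MEC at x*: 17.21 + 0.53×33.5543 = 34.9938.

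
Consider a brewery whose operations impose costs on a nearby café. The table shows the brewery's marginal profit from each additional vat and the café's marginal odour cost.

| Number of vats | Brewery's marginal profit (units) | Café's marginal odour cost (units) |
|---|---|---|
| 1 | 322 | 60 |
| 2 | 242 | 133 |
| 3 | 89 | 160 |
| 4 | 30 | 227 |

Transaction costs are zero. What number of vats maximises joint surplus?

Bargaining reaches the level where marginal profit last exceeds marginal odour cost.
That holds through level 2 (242 ≥ 133) but not at 3 (89 < 160).

2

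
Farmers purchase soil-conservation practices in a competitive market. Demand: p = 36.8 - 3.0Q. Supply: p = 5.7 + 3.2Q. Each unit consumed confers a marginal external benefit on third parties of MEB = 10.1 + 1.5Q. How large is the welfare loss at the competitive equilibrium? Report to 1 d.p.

Market equilibrium (private): 5.7 + 3.2Q = 36.8 - 3.0Q → Q_m = 5.0161.
Social marginal benefit = demand + MEB = 46.9 - 1.5Q.
Set SMB = MC: 46.9 - 1.5Q = 5.7 + 3.2Q → Q* = 8.7660.
The loss is the area between SMB and MC from Q* to Q_m; with linear curves that's a triangle of height MEB(Q_m).
DWL = ½ × 3.7499 × 17.6242 = 33.0445.

DWL = 33.0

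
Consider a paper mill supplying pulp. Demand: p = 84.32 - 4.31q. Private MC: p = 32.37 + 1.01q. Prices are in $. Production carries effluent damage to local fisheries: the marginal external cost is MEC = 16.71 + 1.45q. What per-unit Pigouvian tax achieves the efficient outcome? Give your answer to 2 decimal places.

Social marginal cost = private MC + MEC = 49.08 + 2.46q.
Set SMC = demand: 49.08 + 2.46q = 84.32 - 4.31q → q* = 5.2053.
The Pigouvian tax equals MEC at q*: 16.71 + 1.45×5.2053 = 24.2577.

tax = $24.26 per unit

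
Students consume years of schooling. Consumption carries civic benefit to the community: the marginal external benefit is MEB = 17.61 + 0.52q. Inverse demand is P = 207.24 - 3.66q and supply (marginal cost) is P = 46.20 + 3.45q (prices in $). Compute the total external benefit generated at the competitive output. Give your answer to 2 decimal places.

$532.25

Market equilibrium (private): 46.20 + 3.45q = 207.24 - 3.66q → q_m = 22.6498.
Total external benefit = ∫₀^{q_m} (17.61 + 0.52q) dq = 17.61×22.6498 + ½×0.52×22.6498² = 532.2465.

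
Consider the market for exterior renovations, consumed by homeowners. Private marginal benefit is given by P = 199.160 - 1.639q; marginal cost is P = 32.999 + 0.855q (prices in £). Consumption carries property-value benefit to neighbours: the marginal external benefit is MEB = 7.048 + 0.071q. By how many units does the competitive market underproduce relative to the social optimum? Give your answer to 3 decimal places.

4.861 units

Market equilibrium (private): 32.999 + 0.855q = 199.160 - 1.639q → q_m = 66.6243.
Social marginal benefit = demand + MEB = 206.208 - 1.568q.
Set SMB = MC: 206.208 - 1.568q = 32.999 + 0.855q → q* = 71.4853.
Gap = |66.6243 − 71.4853| = 4.8610.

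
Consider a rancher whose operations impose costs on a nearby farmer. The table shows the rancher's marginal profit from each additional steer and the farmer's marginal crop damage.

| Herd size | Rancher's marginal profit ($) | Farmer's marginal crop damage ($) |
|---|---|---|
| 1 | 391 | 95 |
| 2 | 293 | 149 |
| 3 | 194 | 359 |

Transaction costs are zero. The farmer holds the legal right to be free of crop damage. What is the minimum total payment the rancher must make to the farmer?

$244

Efficient level: marginal profit ≥ marginal crop damage through level 2, so k* = 2.
With the farmer holding the right, the rancher must at least compensate total damage at k*: 95 + 149 = 244.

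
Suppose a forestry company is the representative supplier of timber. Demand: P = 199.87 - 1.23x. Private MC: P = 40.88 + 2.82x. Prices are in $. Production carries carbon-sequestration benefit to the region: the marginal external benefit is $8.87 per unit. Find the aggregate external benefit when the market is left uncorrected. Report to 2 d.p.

Market equilibrium (private): 40.88 + 2.82x = 199.87 - 1.23x → x_m = 39.2568.
Total external benefit = MEB × x_m = 8.87 × 39.2568 = 348.2078.

$348.21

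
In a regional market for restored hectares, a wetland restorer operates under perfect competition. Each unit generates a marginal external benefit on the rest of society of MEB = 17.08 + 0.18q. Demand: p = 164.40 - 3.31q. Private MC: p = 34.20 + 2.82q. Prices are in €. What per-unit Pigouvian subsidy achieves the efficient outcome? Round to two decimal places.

Social marginal cost = private MC − MEB = 17.12 + 2.64q.
Set SMC = demand: 17.12 + 2.64q = 164.40 - 3.31q → q* = 24.7529.
The Pigouvian subsidy equals MEB at q*: 17.08 + 0.18×24.7529 = 21.5355.

subsidy = €21.54 per unit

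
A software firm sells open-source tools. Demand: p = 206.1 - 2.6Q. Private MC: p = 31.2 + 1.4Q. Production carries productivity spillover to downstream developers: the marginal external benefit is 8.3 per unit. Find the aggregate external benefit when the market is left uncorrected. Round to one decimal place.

362.9

Market equilibrium (private): 31.2 + 1.4Q = 206.1 - 2.6Q → Q_m = 43.7250.
Total external benefit = MEB × Q_m = 8.3 × 43.7250 = 362.9175.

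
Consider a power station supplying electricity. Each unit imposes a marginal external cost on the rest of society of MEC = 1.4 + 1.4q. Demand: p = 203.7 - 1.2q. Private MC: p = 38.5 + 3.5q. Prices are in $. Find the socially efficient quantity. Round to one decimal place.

Social marginal cost = private MC + MEC = 39.9 + 4.9q.
Set SMC = demand: 39.9 + 4.9q = 203.7 - 1.2q → q* = 26.8525.

q* = 26.9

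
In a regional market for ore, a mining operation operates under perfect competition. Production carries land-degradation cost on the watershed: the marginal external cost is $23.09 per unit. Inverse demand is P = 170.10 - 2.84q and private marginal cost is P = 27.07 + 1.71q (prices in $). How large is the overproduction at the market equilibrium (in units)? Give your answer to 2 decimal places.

Market equilibrium (private): 27.07 + 1.71q = 170.10 - 2.84q → q_m = 31.4352.
Social marginal cost = private MC + MEC = 50.16 + 1.71q.
Set SMC = demand: 50.16 + 1.71q = 170.10 - 2.84q → q* = 26.3604.
Gap = |31.4352 − 26.3604| = 5.0748.

5.07 units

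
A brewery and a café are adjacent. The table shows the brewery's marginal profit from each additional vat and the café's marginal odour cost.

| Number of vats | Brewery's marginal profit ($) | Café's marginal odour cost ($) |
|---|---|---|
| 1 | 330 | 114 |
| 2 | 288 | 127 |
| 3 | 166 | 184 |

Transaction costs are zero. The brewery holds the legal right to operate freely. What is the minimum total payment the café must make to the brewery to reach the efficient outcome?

$166

Left alone the brewery would choose level 3 (marginal profit stays positive).
Efficient level: k* = 2 (marginal profit ≥ marginal odour cost through 2).
The café must at least cover the brewery's forgone profit from cutting 3→2: 166 = 166.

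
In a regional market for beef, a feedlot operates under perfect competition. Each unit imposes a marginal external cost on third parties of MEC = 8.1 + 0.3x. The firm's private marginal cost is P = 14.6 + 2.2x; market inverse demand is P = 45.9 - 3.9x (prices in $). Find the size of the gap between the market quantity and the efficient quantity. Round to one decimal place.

Market equilibrium (private): 14.6 + 2.2x = 45.9 - 3.9x → x_m = 5.1311.
Social marginal cost = private MC + MEC = 22.7 + 2.5x.
Set SMC = demand: 22.7 + 2.5x = 45.9 - 3.9x → x* = 3.6250.
Gap = |5.1311 − 3.6250| = 1.5061.

1.5 units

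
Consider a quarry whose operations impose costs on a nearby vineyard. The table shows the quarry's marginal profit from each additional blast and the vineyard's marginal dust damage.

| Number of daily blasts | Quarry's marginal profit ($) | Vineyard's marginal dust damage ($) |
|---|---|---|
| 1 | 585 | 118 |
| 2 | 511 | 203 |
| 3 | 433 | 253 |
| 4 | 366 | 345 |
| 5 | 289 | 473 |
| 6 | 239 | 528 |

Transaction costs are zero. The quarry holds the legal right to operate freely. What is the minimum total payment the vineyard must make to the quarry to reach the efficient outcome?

Left alone the quarry would choose level 6 (marginal profit stays positive).
Efficient level: k* = 4 (marginal profit ≥ marginal dust damage through 4).
The vineyard must at least cover the quarry's forgone profit from cutting 6→4: 289 + 239 = 528.

$528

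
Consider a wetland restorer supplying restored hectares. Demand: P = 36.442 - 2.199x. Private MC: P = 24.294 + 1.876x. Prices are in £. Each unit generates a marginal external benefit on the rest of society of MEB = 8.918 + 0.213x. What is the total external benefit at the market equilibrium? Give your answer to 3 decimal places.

£27.532

Market equilibrium (private): 24.294 + 1.876x = 36.442 - 2.199x → x_m = 2.9811.
Total external benefit = ∫₀^{x_m} (8.918 + 0.213x) dx = 8.918×2.9811 + ½×0.213×2.9811² = 27.5319.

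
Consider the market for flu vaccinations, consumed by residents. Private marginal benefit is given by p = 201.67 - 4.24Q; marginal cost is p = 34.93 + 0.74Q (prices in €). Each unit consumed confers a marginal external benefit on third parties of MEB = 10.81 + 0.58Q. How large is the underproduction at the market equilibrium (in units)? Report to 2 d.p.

6.87 units

Market equilibrium (private): 34.93 + 0.74Q = 201.67 - 4.24Q → Q_m = 33.4819.
Social marginal benefit = demand + MEB = 212.48 - 3.66Q.
Set SMB = MC: 212.48 - 3.66Q = 34.93 + 0.74Q → Q* = 40.3523.
Gap = |33.4819 − 40.3523| = 6.8704.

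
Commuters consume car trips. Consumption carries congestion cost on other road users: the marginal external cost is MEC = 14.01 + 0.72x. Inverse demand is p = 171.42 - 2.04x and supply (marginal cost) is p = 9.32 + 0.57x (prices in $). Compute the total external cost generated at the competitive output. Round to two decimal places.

Market equilibrium (private): 9.32 + 0.57x = 171.42 - 2.04x → x_m = 62.1073.
Total external cost = ∫₀^{x_m} (14.01 + 0.72x) dx = 14.01×62.1073 + ½×0.72×62.1073² = 2258.7573.

$2258.76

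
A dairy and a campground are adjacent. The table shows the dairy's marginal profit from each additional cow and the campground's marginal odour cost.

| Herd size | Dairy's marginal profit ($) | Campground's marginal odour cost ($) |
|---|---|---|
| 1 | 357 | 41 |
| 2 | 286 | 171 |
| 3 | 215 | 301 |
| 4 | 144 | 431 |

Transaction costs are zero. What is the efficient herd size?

2

Bargaining reaches the level where marginal profit last exceeds marginal odour cost.
That holds through level 2 (286 ≥ 171) but not at 3 (215 < 301).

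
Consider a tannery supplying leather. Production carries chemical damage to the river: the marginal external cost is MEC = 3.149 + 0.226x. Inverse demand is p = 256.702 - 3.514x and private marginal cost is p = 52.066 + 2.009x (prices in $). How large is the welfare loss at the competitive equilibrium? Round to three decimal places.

DWL = $11.547

Market equilibrium (private): 52.066 + 2.009x = 256.702 - 3.514x → x_m = 37.0516.
Social marginal cost = private MC + MEC = 55.215 + 2.235x.
Set SMC = demand: 55.215 + 2.235x = 256.702 - 3.514x → x* = 35.0473.
The loss is the area between SMC and demand from x* to x_m; with linear curves that's a triangle of height MEC(x_m).
DWL = ½ × 2.0043 × 11.5227 = 11.5475.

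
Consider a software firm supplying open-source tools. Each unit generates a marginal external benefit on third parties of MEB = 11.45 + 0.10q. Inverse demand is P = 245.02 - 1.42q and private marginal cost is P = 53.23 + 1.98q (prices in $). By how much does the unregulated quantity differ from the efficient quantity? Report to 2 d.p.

Market equilibrium (private): 53.23 + 1.98q = 245.02 - 1.42q → q_m = 56.4088.
Social marginal cost = private MC − MEB = 41.78 + 1.88q.
Set SMC = demand: 41.78 + 1.88q = 245.02 - 1.42q → q* = 61.5879.
Gap = |56.4088 − 61.5879| = 5.1791.

5.18 units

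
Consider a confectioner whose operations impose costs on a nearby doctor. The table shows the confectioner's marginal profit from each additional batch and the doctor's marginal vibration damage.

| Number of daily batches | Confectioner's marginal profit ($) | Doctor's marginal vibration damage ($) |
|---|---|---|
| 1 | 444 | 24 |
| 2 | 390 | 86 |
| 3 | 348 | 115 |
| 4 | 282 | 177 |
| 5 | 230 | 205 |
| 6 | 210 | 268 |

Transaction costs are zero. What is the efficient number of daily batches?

Bargaining reaches the level where marginal profit last exceeds marginal vibration damage.
That holds through level 5 (230 ≥ 205) but not at 6 (210 < 268).

5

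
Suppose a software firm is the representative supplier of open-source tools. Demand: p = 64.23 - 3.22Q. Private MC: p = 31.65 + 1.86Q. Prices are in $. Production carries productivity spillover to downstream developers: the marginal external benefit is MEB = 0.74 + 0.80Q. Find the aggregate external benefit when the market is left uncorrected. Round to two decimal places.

$21.20

Market equilibrium (private): 31.65 + 1.86Q = 64.23 - 3.22Q → Q_m = 6.4134.
Total external benefit = ∫₀^{Q_m} (0.74 + 0.80Q) dQ = 0.74×6.4134 + ½×0.80×6.4134² = 21.1986.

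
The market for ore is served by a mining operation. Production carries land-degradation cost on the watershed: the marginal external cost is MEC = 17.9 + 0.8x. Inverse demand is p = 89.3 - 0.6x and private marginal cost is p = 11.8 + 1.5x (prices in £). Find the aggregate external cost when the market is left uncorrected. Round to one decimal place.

Market equilibrium (private): 11.8 + 1.5x = 89.3 - 0.6x → x_m = 36.9048.
Total external cost = ∫₀^{x_m} (17.9 + 0.8x) dx = 17.9×36.9048 + ½×0.8×36.9048² = 1205.3816.

£1205.4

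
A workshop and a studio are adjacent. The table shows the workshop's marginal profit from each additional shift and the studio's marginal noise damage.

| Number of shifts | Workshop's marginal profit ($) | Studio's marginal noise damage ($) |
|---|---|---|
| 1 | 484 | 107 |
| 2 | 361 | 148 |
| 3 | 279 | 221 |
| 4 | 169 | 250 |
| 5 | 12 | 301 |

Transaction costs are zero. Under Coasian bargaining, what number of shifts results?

Bargaining reaches the level where marginal profit last exceeds marginal noise damage.
That holds through level 3 (279 ≥ 221) but not at 4 (169 < 250).

3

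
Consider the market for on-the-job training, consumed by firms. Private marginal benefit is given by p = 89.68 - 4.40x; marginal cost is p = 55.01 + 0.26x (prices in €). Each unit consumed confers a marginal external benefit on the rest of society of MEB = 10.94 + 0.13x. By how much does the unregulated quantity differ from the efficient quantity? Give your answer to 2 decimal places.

Market equilibrium (private): 55.01 + 0.26x = 89.68 - 4.40x → x_m = 7.4399.
Social marginal benefit = demand + MEB = 100.62 - 4.27x.
Set SMB = MC: 100.62 - 4.27x = 55.01 + 0.26x → x* = 10.0684.
Gap = |7.4399 − 10.0684| = 2.6285.

2.63 units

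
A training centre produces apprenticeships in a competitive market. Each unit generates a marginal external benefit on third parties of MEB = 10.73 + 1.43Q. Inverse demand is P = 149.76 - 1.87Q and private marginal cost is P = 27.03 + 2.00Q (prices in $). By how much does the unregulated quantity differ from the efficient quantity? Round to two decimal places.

22.98 units

Market equilibrium (private): 27.03 + 2.00Q = 149.76 - 1.87Q → Q_m = 31.7132.
Social marginal cost = private MC − MEB = 16.30 + 0.57Q.
Set SMC = demand: 16.30 + 0.57Q = 149.76 - 1.87Q → Q* = 54.6967.
Gap = |31.7132 − 54.6967| = 22.9835.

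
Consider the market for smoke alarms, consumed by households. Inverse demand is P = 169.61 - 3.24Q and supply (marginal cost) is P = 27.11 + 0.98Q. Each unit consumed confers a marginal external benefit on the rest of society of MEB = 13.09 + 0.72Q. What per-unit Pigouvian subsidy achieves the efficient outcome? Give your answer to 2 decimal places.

Social marginal benefit = demand + MEB = 182.70 - 2.52Q.
Set SMB = MC: 182.70 - 2.52Q = 27.11 + 0.98Q → Q* = 44.4543.
The Pigouvian subsidy equals MEB at Q*: 13.09 + 0.72×44.4543 = 45.0971.

subsidy = 45.10 per unit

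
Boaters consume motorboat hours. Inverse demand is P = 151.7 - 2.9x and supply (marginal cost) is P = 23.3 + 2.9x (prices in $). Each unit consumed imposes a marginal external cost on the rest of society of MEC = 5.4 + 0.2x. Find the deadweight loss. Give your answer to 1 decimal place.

Market equilibrium (private): 23.3 + 2.9x = 151.7 - 2.9x → x_m = 22.1379.
Social marginal benefit = demand − MEC = 146.3 - 3.1x.
Set SMB = MC: 146.3 - 3.1x = 23.3 + 2.9x → x* = 20.5000.
The welfare-loss triangle has base |x_m − x*| and height MEC(x_m) (the vertical gap between SMB and MC is zero at x* and MEC at x_m).
DWL = ½ × 1.6379 × 9.8276 = 8.0483.

DWL = $8.0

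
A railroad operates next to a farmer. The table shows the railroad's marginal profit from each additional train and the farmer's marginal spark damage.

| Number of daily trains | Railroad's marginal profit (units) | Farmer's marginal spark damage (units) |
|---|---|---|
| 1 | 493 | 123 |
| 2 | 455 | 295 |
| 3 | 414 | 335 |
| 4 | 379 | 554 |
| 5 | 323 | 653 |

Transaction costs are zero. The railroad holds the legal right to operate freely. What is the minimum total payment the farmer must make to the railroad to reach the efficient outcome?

Left alone the railroad would choose level 5 (marginal profit stays positive).
Efficient level: k* = 3 (marginal profit ≥ marginal spark damage through 3).
The farmer must at least cover the railroad's forgone profit from cutting 5→3: 379 + 323 = 702.

702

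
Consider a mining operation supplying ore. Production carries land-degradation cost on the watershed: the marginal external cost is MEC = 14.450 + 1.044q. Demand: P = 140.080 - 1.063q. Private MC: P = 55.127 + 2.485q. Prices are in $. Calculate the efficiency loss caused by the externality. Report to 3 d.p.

DWL = $169.436

Market equilibrium (private): 55.127 + 2.485q = 140.080 - 1.063q → q_m = 23.9439.
Social marginal cost = private MC + MEC = 69.577 + 3.529q.
Set SMC = demand: 69.577 + 3.529q = 140.080 - 1.063q → q* = 15.3534.
The loss is the area between SMC and demand from q* to q_m; with linear curves that's a triangle of height MEC(q_m).
DWL = ½ × 8.5905 × 39.4474 = 169.4364.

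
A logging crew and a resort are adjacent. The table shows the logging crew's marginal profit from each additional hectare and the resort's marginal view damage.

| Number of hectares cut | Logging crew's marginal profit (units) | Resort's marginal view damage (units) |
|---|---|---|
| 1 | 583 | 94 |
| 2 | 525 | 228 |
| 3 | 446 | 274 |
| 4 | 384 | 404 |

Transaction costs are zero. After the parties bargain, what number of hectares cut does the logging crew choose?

3

Bargaining reaches the level where marginal profit last exceeds marginal view damage.
That holds through level 3 (446 ≥ 274) but not at 4 (384 < 404).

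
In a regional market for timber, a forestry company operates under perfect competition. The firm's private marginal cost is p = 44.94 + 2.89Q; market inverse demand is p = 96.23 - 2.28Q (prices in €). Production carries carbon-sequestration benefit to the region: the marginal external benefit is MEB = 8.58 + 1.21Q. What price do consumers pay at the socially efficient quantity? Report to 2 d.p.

Social marginal cost = private MC − MEB = 36.36 + 1.68Q.
Set SMC = demand: 36.36 + 1.68Q = 96.23 - 2.28Q → Q* = 15.1187.
Consumer price on the demand curve at Q*: 96.23 − 2.28×15.1187 = 61.7594.

P = €61.76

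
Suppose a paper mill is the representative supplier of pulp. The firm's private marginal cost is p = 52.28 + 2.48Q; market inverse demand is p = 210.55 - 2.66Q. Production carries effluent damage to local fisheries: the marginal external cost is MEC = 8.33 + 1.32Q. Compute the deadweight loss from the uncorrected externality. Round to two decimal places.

Market equilibrium (private): 52.28 + 2.48Q = 210.55 - 2.66Q → Q_m = 30.7918.
Social marginal cost = private MC + MEC = 60.61 + 3.80Q.
Set SMC = demand: 60.61 + 3.80Q = 210.55 - 2.66Q → Q* = 23.2105.
The loss is the area between SMC and demand from Q* to Q_m; with linear curves that's a triangle of height MEC(Q_m).
DWL = ½ × 7.5813 × 48.9752 = 185.6478.

DWL = 185.65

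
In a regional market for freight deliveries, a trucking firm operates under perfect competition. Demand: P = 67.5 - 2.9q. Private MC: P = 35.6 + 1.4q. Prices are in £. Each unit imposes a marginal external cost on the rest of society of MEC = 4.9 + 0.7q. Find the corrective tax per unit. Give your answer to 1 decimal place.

Social marginal cost = private MC + MEC = 40.5 + 2.1q.
Set SMC = demand: 40.5 + 2.1q = 67.5 - 2.9q → q* = 5.4000.
The Pigouvian tax equals MEC at q*: 4.9 + 0.7×5.4000 = 8.6800.

tax = £8.7 per unit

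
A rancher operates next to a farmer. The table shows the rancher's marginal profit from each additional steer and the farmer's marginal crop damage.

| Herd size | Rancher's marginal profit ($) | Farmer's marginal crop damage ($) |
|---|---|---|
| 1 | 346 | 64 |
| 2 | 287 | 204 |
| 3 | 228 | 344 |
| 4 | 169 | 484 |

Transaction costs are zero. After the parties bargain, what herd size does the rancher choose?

Bargaining reaches the level where marginal profit last exceeds marginal crop damage.
That holds through level 2 (287 ≥ 204) but not at 3 (228 < 344).

2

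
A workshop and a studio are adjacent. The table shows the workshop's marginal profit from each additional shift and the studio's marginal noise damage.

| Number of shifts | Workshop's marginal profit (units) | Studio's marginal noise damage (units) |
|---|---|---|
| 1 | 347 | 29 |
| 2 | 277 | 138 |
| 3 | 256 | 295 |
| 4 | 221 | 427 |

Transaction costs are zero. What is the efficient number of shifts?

2

Bargaining reaches the level where marginal profit last exceeds marginal noise damage.
That holds through level 2 (277 ≥ 138) but not at 3 (256 < 295).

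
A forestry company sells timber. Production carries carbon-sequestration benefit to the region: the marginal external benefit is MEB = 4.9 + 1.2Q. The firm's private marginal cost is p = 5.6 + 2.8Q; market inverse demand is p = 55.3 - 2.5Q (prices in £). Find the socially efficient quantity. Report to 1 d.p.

Social marginal cost = private MC − MEB = 0.7 + 1.6Q.
Set SMC = demand: 0.7 + 1.6Q = 55.3 - 2.5Q → Q* = 13.3171.

Q* = 13.3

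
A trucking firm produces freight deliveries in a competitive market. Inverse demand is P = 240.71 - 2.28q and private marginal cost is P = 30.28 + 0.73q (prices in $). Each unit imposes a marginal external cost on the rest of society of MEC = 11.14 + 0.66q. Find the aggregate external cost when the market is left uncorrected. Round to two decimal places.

$2391.66

Market equilibrium (private): 30.28 + 0.73q = 240.71 - 2.28q → q_m = 69.9103.
Total external cost = ∫₀^{q_m} (11.14 + 0.66q) dq = 11.14×69.9103 + ½×0.66×69.9103² = 2391.6593.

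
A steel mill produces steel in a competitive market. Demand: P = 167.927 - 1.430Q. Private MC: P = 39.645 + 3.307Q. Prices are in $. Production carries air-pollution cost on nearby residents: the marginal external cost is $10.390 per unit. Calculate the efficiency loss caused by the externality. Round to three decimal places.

Market equilibrium (private): 39.645 + 3.307Q = 167.927 - 1.430Q → Q_m = 27.0809.
Social marginal cost = private MC + MEC = 50.035 + 3.307Q.
Set SMC = demand: 50.035 + 3.307Q = 167.927 - 1.430Q → Q* = 24.8875.
The loss is the area between SMC and demand from Q* to Q_m; with linear curves that's a triangle of height MEC(Q_m).
DWL = ½ × 2.1934 × 10.3900 = 11.3947.

DWL = $11.395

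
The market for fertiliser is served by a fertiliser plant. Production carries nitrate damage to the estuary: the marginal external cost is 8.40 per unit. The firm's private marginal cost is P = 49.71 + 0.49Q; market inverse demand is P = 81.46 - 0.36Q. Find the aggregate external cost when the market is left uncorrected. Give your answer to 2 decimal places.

313.76

Market equilibrium (private): 49.71 + 0.49Q = 81.46 - 0.36Q → Q_m = 37.3529.
Total external cost = MEC × Q_m = 8.40 × 37.3529 = 313.7644.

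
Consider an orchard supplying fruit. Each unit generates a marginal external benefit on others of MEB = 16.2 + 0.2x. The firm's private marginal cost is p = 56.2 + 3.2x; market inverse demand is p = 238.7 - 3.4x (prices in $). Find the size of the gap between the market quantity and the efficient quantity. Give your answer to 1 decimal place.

Market equilibrium (private): 56.2 + 3.2x = 238.7 - 3.4x → x_m = 27.6515.
Social marginal cost = private MC − MEB = 40.0 + 3.0x.
Set SMC = demand: 40.0 + 3.0x = 238.7 - 3.4x → x* = 31.0469.
Gap = |27.6515 − 31.0469| = 3.3954.

3.4 units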